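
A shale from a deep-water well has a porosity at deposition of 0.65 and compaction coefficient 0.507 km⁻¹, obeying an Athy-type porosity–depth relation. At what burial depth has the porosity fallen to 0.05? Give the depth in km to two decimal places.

Invert Athy's law: z = ln(n₀/n) / β
z = ln(0.65/0.05) / 0.507 = ln(13) / 0.507 = 2.5649 / 0.507 = 5.059 km

5.06 km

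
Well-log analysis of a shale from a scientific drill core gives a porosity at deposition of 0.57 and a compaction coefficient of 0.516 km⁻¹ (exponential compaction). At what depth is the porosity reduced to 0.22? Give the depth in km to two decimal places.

Invert Athy's law: d = ln(phi₀/phi) / c
d = ln(0.57/0.22) / 0.516 = ln(2.591) / 0.516 = 0.9520 / 0.516 = 1.845 km

1.84 km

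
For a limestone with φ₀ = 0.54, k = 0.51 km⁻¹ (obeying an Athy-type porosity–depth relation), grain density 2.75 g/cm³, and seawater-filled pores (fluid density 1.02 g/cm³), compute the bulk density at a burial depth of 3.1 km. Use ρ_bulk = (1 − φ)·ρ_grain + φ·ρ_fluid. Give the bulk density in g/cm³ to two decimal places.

Porosity at depth: φ = 0.54·exp(−0.51×3.1) = 0.54×0.2058 = 0.1111
Bulk density: ρ_b = (1−φ)ρ_g + φ·ρ_f = 0.8889×2.75 + 0.1111×1.02
       = 2.444 + 0.113 = 2.558 g/cm³

2.56 g/cm³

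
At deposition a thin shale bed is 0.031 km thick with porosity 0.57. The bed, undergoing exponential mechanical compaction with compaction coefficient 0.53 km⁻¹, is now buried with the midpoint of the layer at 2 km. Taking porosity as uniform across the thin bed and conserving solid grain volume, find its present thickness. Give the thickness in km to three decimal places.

Porosity at 2 km: φ = 0.57·exp(−0.53×2) = 0.1975
Solid-volume conservation: h(1−φ) = h₀(1−φ₀) ⇒ h = h₀·(1−φ₀)/(1−φ)
h = 0.031 × (1 − 0.57)/(1 − 0.1975) = 0.031 × 0.5358 = 0.0166 km

0.017 km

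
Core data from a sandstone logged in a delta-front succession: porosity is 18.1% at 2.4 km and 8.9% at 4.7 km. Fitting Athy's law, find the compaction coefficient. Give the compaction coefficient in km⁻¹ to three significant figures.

0.309 km⁻¹

Athy: phi(z) = phi₀ e^(−cz) ⇒ phi₁/phi₂ = e^{c(z₂−z₁)} ⇒ c = ln(phi₁/phi₂)/(z₂−z₁)
c = ln(0.181/0.089) / (4.7 − 2.4) = ln(2.034) / 2.3 = 0.7099 / 2.3 = 0.3086 km⁻¹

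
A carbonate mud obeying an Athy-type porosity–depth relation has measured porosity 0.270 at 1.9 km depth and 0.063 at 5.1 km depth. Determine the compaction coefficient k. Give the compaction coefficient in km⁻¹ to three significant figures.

0.455 km⁻¹

Athy: n(d) = n₀ e^(−kd) ⇒ n₁/n₂ = e^{k(d₂−d₁)} ⇒ k = ln(n₁/n₂)/(d₂−d₁)
k = ln(0.27/0.063) / (5.1 − 1.9) = ln(4.286) / 3.2 = 1.4553 / 3.2 = 0.4548 km⁻¹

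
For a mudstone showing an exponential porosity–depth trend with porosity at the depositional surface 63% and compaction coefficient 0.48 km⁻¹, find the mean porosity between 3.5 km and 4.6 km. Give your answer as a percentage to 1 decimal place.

⟨n⟩ = (1/(d₂−d₁)) ∫ n₀ e^(−βd) dd = n₀·(e^(−β·d₁) − e^(−β·d₂)) / (β·(d₂−d₁))
e^(−0.48×3.5) = 0.1864; e^(−0.48×4.6) = 0.1099
⟨n⟩ = 0.63 × (0.1864 − 0.1099) / (0.48 × 1.1) = 0.63 × 0.1448 = 0.0912

9.1%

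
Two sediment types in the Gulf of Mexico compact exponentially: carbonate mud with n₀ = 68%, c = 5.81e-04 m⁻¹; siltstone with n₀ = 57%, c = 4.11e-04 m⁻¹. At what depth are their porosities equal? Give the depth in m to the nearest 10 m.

Working in km (1 km = 1000 m; c in km⁻¹ = c in m⁻¹ × 1000):
Set n₀ₐ e^(−cₐd) = n₀ᵦ e^(−cᵦd) ⇒ ln(n₀ₐ/n₀ᵦ) = (cₐ − cᵦ)·d
d = ln(0.68/0.57) / (0.581 − 0.411) = 0.1765 / 0.17 = 1.038 km

1040 m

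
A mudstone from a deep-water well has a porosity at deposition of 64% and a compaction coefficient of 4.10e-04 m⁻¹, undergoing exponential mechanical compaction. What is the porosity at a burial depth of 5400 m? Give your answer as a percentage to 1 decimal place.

Working in km (1 km = 1000 m; β in km⁻¹ = β in m⁻¹ × 1000):
phi = phi₀·exp(−β·z) = 0.64 × exp(−0.41 × 5.4) = 0.64 × exp(−2.214)
  = 0.64 × 0.1093 = 0.0699

7.0%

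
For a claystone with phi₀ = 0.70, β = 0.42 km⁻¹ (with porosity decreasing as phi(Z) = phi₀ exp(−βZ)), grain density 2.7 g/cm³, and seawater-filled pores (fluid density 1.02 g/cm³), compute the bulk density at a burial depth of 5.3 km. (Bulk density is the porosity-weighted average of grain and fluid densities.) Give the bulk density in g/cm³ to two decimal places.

2.57 g/cm³

Porosity at depth: phi = 0.7·exp(−0.42×5.3) = 0.7×0.1080 = 0.0756
Bulk density: ρ_b = (1−phi)ρ_g + phi·ρ_f = 0.9244×2.7 + 0.0756×1.02
       = 2.496 + 0.077 = 2.573 g/cm³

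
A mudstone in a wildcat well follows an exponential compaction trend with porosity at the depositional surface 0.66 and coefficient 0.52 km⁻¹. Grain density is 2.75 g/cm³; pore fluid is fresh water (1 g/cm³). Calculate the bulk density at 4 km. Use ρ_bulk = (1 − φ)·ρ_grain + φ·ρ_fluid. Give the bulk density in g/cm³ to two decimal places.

Porosity at depth: phi = 0.66·exp(−0.52×4) = 0.66×0.1249 = 0.0825
Bulk density: ρ_b = (1−phi)ρ_g + phi·ρ_f = 0.9175×2.75 + 0.0825×1
       = 2.523 + 0.082 = 2.606 g/cm³

2.61 g/cm³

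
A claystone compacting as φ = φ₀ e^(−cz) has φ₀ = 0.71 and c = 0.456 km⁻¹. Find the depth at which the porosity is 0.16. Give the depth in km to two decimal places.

Invert Athy's law: z = ln(φ₀/φ) / c
z = ln(0.71/0.16) / 0.456 = ln(4.438) / 0.456 = 1.4901 / 0.456 = 3.268 km

3.27 km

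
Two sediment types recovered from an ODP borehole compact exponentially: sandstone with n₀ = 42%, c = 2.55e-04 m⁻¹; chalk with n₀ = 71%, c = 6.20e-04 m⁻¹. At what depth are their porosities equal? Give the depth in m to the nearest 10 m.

Working in km (1 km = 1000 m; c in km⁻¹ = c in m⁻¹ × 1000):
Set n₀ₐ e^(−cₐz) = n₀ᵦ e^(−cᵦz) ⇒ ln(n₀ₐ/n₀ᵦ) = (cₐ − cᵦ)·z
z = ln(0.42/0.71) / (0.255 − 0.62) = -0.5250 / -0.365 = 1.438 km

1440 m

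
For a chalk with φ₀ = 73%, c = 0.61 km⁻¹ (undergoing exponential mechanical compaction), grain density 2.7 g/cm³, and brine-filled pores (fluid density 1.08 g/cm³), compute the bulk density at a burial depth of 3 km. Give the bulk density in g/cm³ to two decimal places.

2.51 g/cm³

Porosity at depth: φ = 0.73·exp(−0.61×3) = 0.73×0.1604 = 0.1171
Bulk density: ρ_b = (1−φ)ρ_g + φ·ρ_f = 0.8829×2.7 + 0.1171×1.08
       = 2.384 + 0.126 = 2.510 g/cm³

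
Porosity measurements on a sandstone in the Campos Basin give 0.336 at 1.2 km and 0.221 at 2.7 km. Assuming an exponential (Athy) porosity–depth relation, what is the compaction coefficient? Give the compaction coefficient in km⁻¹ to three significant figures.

Athy: n(Z) = n₀ e^(−βZ) ⇒ n₁/n₂ = e^{β(Z₂−Z₁)} ⇒ β = ln(n₁/n₂)/(Z₂−Z₁)
β = ln(0.336/0.221) / (2.7 − 1.2) = ln(1.52) / 1.5 = 0.4189 / 1.5 = 0.2793 km⁻¹

0.279 km⁻¹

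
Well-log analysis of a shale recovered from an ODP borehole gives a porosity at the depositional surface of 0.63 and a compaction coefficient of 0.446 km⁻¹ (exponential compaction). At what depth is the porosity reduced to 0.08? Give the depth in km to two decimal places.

Invert Athy's law: Z = ln(φ₀/φ) / c
Z = ln(0.63/0.08) / 0.446 = ln(7.875) / 0.446 = 2.0637 / 0.446 = 4.627 km

4.63 km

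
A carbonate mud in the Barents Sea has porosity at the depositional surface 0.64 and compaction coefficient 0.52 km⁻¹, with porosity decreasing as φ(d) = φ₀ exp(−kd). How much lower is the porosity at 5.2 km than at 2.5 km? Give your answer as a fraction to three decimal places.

0.132

φ(2.5) = 0.64·e^(−0.52×2.5) = 0.1744
φ(5.2) = 0.64·e^(−0.52×5.2) = 0.0428
Δφ = 0.1744 − 0.0428 = 0.1316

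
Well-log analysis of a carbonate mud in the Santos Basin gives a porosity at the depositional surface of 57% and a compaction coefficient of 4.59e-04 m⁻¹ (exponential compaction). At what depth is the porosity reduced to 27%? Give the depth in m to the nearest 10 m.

1630 m

Working in km (1 km = 1000 m; k in km⁻¹ = k in m⁻¹ × 1000):
Invert Athy's law: z = ln(phi₀/phi) / k
z = ln(0.57/0.27) / 0.459 = ln(2.111) / 0.459 = 0.7472 / 0.459 = 1.628 km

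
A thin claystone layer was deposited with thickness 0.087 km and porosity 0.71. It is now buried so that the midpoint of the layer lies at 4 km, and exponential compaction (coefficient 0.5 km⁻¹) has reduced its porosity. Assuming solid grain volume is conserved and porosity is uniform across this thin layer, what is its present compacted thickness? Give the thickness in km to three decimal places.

0.028 km

Porosity at 4 km: phi = 0.71·exp(−0.5×4) = 0.0961
Solid-volume conservation: h(1−phi) = h₀(1−phi₀) ⇒ h = h₀·(1−phi₀)/(1−phi)
h = 0.087 × (1 − 0.71)/(1 − 0.0961) = 0.087 × 0.3208 = 0.0279 km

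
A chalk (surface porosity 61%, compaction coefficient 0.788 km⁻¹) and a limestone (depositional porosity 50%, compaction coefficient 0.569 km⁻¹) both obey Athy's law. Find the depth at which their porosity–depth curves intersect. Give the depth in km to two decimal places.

Set n₀ₐ e^(−kₐZ) = n₀ᵦ e^(−kᵦZ) ⇒ ln(n₀ₐ/n₀ᵦ) = (kₐ − kᵦ)·Z
Z = ln(0.61/0.5) / (0.788 − 0.569) = 0.1989 / 0.219 = 0.908 km

0.91 km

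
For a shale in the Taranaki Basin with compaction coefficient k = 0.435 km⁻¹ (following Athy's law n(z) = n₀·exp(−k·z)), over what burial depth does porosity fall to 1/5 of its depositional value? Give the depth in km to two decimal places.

3.70 km

n/n₀ = 1/5 ⇒ exp(−k·z) = 1/5 ⇒ z = ln(5) / k
z = 1.6094 / 0.435 = 3.700 km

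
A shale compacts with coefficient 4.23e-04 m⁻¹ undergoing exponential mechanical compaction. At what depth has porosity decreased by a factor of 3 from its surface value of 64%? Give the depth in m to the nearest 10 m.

Working in km (1 km = 1000 m; c in km⁻¹ = c in m⁻¹ × 1000):
phi/phi₀ = 1/3 ⇒ exp(−c·d) = 1/3 ⇒ d = ln(3) / c
d = 1.0986 / 0.423 = 2.597 km

2600 m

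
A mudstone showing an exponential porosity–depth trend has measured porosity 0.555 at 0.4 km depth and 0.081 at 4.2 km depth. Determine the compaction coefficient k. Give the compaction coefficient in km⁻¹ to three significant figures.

Athy: φ(Z) = φ₀ e^(−kZ) ⇒ φ₁/φ₂ = e^{k(Z₂−Z₁)} ⇒ k = ln(φ₁/φ₂)/(Z₂−Z₁)
k = ln(0.555/0.081) / (4.2 − 0.4) = ln(6.852) / 3.8 = 1.9245 / 3.8 = 0.5065 km⁻¹

0.506 km⁻¹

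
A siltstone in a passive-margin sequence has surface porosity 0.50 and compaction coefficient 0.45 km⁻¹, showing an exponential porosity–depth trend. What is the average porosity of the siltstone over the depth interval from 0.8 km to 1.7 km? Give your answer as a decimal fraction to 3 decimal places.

0.287

⟨phi⟩ = (1/(z₂−z₁)) ∫ phi₀ e^(−cz) dz = phi₀·(e^(−c·z₁) − e^(−c·z₂)) / (c·(z₂−z₁))
e^(−0.45×0.8) = 0.6977; e^(−0.45×1.7) = 0.4653
⟨phi⟩ = 0.5 × (0.6977 − 0.4653) / (0.45 × 0.9) = 0.5 × 0.5737 = 0.2868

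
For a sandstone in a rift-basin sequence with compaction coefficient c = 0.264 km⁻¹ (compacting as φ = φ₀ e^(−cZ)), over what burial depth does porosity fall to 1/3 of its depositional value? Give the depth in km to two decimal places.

4.16 km

φ/φ₀ = 1/3 ⇒ exp(−c·Z) = 1/3 ⇒ Z = ln(3) / c
Z = 1.0986 / 0.264 = 4.161 km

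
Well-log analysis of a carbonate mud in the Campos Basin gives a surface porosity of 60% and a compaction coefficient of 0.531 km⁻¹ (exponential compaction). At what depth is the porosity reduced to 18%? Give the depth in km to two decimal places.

Invert Athy's law: d = ln(φ₀/φ) / k
d = ln(0.6/0.18) / 0.531 = ln(3.333) / 0.531 = 1.2040 / 0.531 = 2.267 km

2.27 km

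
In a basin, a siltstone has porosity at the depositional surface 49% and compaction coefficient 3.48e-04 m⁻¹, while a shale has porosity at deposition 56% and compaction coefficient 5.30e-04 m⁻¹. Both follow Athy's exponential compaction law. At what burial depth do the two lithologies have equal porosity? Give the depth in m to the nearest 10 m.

730 m

Working in km (1 km = 1000 m; β in km⁻¹ = β in m⁻¹ × 1000):
Set φ₀ₐ e^(−βₐZ) = φ₀ᵦ e^(−βᵦZ) ⇒ ln(φ₀ₐ/φ₀ᵦ) = (βₐ − βᵦ)·Z
Z = ln(0.49/0.56) / (0.348 − 0.53) = -0.1335 / -0.182 = 0.734 km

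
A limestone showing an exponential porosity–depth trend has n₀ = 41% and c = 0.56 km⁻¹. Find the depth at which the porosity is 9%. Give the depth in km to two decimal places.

Invert Athy's law: z = ln(n₀/n) / c
z = ln(0.41/0.09) / 0.56 = ln(4.556) / 0.56 = 1.5163 / 0.56 = 2.708 km

2.71 km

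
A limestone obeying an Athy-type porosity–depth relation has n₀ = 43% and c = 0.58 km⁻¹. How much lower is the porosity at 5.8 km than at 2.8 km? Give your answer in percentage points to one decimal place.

7.0 percentage points

n(2.8) = 0.43·e^(−0.58×2.8) = 0.0848
n(5.8) = 0.43·e^(−0.58×5.8) = 0.0149
Δn = 0.0848 − 0.0149 = 0.0699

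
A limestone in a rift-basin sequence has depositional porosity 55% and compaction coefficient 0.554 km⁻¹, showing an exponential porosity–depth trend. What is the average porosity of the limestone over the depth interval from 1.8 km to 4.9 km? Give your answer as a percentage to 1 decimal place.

⟨φ⟩ = (1/(Z₂−Z₁)) ∫ φ₀ e^(−βZ) dZ = φ₀·(e^(−β·Z₁) − e^(−β·Z₂)) / (β·(Z₂−Z₁))
e^(−0.554×1.8) = 0.3689; e^(−0.554×4.9) = 0.0662
⟨φ⟩ = 0.55 × (0.3689 − 0.0662) / (0.554 × 3.1) = 0.55 × 0.1762 = 0.0969

9.7%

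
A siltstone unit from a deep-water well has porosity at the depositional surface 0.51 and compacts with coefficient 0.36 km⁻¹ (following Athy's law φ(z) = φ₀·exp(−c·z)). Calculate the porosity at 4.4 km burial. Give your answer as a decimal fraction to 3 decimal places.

φ = φ₀·exp(−c·z) = 0.51 × exp(−0.36 × 4.4) = 0.51 × exp(−1.584)
  = 0.51 × 0.2052 = 0.1046

0.105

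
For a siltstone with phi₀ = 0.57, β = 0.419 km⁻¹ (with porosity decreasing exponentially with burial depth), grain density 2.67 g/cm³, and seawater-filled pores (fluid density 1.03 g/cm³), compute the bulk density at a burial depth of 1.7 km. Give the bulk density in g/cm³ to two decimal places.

2.21 g/cm³

Porosity at depth: phi = 0.57·exp(−0.419×1.7) = 0.57×0.4905 = 0.2796
Bulk density: ρ_b = (1−phi)ρ_g + phi·ρ_f = 0.7204×2.67 + 0.2796×1.03
       = 1.923 + 0.288 = 2.211 g/cm³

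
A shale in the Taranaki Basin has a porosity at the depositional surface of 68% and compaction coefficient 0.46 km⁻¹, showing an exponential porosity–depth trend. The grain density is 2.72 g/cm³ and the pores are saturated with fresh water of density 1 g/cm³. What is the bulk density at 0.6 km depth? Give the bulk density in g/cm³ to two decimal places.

1.83 g/cm³

Porosity at depth: phi = 0.68·exp(−0.46×0.6) = 0.68×0.7588 = 0.5160
Bulk density: ρ_b = (1−phi)ρ_g + phi·ρ_f = 0.4840×2.72 + 0.5160×1
       = 1.316 + 0.516 = 1.832 g/cm³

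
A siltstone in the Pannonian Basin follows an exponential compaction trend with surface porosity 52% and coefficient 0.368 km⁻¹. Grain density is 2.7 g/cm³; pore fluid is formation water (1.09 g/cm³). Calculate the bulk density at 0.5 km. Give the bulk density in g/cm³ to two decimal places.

Porosity at depth: phi = 0.52·exp(−0.368×0.5) = 0.52×0.8319 = 0.4326
Bulk density: ρ_b = (1−phi)ρ_g + phi·ρ_f = 0.5674×2.7 + 0.4326×1.09
       = 1.532 + 0.472 = 2.004 g/cm³

2.00 g/cm³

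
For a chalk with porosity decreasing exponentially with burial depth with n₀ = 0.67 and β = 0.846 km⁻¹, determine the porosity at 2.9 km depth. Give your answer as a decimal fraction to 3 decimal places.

n = n₀·exp(−β·Z) = 0.67 × exp(−0.846 × 2.9) = 0.67 × exp(−2.453)
  = 0.67 × 0.0860 = 0.0576

0.058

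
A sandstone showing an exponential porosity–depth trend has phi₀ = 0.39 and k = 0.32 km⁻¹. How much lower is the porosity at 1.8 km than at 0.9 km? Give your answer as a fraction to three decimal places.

0.073

phi(0.9) = 0.39·e^(−0.32×0.9) = 0.2924
phi(1.8) = 0.39·e^(−0.32×1.8) = 0.2192
Δphi = 0.2924 − 0.2192 = 0.0732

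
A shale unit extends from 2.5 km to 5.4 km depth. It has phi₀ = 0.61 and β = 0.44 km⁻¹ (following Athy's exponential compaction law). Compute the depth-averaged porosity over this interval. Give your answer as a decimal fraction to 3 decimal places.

0.115

⟨phi⟩ = (1/(z₂−z₁)) ∫ phi₀ e^(−βz) dz = phi₀·(e^(−β·z₁) − e^(−β·z₂)) / (β·(z₂−z₁))
e^(−0.44×2.5) = 0.3329; e^(−0.44×5.4) = 0.0929
⟨phi⟩ = 0.61 × (0.3329 − 0.0929) / (0.44 × 2.9) = 0.61 × 0.1880 = 0.1147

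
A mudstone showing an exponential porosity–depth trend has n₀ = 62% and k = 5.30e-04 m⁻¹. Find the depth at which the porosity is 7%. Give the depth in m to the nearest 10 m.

Working in km (1 km = 1000 m; k in km⁻¹ = k in m⁻¹ × 1000):
Invert Athy's law: z = ln(n₀/n) / k
z = ln(0.62/0.07) / 0.53 = ln(8.857) / 0.53 = 2.1812 / 0.53 = 4.116 km

4120 m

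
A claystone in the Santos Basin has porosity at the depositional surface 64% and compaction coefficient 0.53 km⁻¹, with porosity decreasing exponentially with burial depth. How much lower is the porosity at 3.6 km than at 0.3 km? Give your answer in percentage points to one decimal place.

45.1 percentage points

phi(0.3) = 0.64·e^(−0.53×0.3) = 0.5459
phi(3.6) = 0.64·e^(−0.53×3.6) = 0.0950
Δphi = 0.5459 − 0.0950 = 0.4510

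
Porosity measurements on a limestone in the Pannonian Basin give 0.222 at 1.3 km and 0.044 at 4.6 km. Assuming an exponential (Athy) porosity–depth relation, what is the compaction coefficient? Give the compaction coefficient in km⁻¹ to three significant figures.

Athy: n(z) = n₀ e^(−cz) ⇒ n₁/n₂ = e^{c(z₂−z₁)} ⇒ c = ln(n₁/n₂)/(z₂−z₁)
c = ln(0.222/0.044) / (4.6 − 1.3) = ln(5.045) / 3.3 = 1.6185 / 3.3 = 0.4905 km⁻¹

0.490 km⁻¹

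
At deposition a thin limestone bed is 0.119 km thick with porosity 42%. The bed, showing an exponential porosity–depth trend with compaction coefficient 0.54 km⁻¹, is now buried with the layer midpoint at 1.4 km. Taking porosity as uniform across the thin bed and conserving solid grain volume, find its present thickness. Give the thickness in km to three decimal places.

Porosity at 1.4 km: phi = 0.42·exp(−0.54×1.4) = 0.1972
Solid-volume conservation: h(1−phi) = h₀(1−phi₀) ⇒ h = h₀·(1−phi₀)/(1−phi)
h = 0.119 × (1 − 0.42)/(1 − 0.1972) = 0.119 × 0.7225 = 0.0860 km

0.086 km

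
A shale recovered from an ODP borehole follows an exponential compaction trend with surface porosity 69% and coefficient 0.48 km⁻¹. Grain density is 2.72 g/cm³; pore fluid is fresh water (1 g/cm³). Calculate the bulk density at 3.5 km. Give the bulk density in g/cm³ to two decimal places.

2.50 g/cm³

Porosity at depth: φ = 0.69·exp(−0.48×3.5) = 0.69×0.1864 = 0.1286
Bulk density: ρ_b = (1−φ)ρ_g + φ·ρ_f = 0.8714×2.72 + 0.1286×1
       = 2.370 + 0.129 = 2.499 g/cm³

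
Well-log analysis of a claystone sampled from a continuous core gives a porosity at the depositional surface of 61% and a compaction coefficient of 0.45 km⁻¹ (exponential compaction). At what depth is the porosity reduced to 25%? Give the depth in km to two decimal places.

Invert Athy's law: z = ln(n₀/n) / k
z = ln(0.61/0.25) / 0.45 = ln(2.44) / 0.45 = 0.8920 / 0.45 = 1.982 km

1.98 km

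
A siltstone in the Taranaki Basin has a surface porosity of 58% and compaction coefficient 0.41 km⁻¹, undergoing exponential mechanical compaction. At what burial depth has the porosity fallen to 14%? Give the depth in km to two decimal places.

3.47 km

Invert Athy's law: d = ln(phi₀/phi) / k
d = ln(0.58/0.14) / 0.41 = ln(4.143) / 0.41 = 1.4214 / 0.41 = 3.467 km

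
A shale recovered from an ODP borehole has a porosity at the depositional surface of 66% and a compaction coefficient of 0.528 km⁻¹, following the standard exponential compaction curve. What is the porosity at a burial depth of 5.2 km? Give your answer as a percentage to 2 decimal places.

4.24%

n = n₀·exp(−β·d) = 0.66 × exp(−0.528 × 5.2) = 0.66 × exp(−2.746)
  = 0.66 × 0.0642 = 0.0424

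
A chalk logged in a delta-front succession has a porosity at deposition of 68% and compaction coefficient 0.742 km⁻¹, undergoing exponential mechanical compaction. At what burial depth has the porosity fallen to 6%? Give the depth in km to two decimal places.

3.27 km

Invert Athy's law: d = ln(n₀/n) / k
d = ln(0.68/0.06) / 0.742 = ln(11.33) / 0.742 = 2.4277 / 0.742 = 3.272 km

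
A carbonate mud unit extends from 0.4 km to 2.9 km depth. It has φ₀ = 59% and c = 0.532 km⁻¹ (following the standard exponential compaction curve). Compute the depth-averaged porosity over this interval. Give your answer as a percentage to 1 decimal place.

26.4%

⟨φ⟩ = (1/(d₂−d₁)) ∫ φ₀ e^(−cd) dd = φ₀·(e^(−c·d₁) − e^(−c·d₂)) / (c·(d₂−d₁))
e^(−0.532×0.4) = 0.8083; e^(−0.532×2.9) = 0.2138
⟨φ⟩ = 0.59 × (0.8083 − 0.2138) / (0.532 × 2.5) = 0.59 × 0.4470 = 0.2637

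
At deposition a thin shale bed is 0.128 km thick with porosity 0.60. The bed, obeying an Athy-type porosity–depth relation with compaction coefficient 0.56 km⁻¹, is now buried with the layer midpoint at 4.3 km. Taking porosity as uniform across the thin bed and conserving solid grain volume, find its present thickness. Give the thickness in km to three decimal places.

0.054 km

Porosity at 4.3 km: phi = 0.6·exp(−0.56×4.3) = 0.0540
Solid-volume conservation: h(1−phi) = h₀(1−phi₀) ⇒ h = h₀·(1−phi₀)/(1−phi)
h = 0.128 × (1 − 0.6)/(1 − 0.0540) = 0.128 × 0.4228 = 0.0541 km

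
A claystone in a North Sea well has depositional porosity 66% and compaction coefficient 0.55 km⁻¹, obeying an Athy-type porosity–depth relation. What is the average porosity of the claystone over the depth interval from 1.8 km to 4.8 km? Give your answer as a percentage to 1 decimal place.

⟨n⟩ = (1/(d₂−d₁)) ∫ n₀ e^(−cd) dd = n₀·(e^(−c·d₁) − e^(−c·d₂)) / (c·(d₂−d₁))
e^(−0.55×1.8) = 0.3716; e^(−0.55×4.8) = 0.0714
⟨n⟩ = 0.66 × (0.3716 − 0.0714) / (0.55 × 3) = 0.66 × 0.1819 = 0.1201

12.0%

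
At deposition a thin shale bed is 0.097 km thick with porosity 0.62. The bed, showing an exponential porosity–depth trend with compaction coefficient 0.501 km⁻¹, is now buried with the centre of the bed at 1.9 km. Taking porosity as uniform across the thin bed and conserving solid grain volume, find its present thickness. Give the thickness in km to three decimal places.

0.048 km

Porosity at 1.9 km: n = 0.62·exp(−0.501×1.9) = 0.2393
Solid-volume conservation: h(1−n) = h₀(1−n₀) ⇒ h = h₀·(1−n₀)/(1−n)
h = 0.097 × (1 − 0.62)/(1 − 0.2393) = 0.097 × 0.4996 = 0.0485 km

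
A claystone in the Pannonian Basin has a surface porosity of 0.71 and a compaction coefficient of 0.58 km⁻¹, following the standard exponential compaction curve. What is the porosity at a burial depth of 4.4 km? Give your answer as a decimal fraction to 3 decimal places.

φ = φ₀·exp(−k·z) = 0.71 × exp(−0.58 × 4.4) = 0.71 × exp(−2.552)
  = 0.71 × 0.0779 = 0.0553

0.055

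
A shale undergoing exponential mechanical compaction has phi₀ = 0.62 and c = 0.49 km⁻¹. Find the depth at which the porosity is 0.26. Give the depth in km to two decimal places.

Invert Athy's law: z = ln(phi₀/phi) / c
z = ln(0.62/0.26) / 0.49 = ln(2.385) / 0.49 = 0.8690 / 0.49 = 1.774 km

1.77 km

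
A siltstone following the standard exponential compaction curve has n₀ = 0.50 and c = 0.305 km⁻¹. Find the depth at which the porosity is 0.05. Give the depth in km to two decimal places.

Invert Athy's law: z = ln(n₀/n) / c
z = ln(0.5/0.05) / 0.305 = ln(10) / 0.305 = 2.3026 / 0.305 = 7.549 km

7.55 km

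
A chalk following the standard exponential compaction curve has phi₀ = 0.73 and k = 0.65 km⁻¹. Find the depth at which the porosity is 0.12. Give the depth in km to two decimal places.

2.78 km

Invert Athy's law: z = ln(phi₀/phi) / k
z = ln(0.73/0.12) / 0.65 = ln(6.083) / 0.65 = 1.8056 / 0.65 = 2.778 km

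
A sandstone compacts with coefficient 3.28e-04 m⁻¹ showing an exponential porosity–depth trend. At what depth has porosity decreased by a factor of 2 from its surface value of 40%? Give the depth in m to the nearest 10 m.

2110 m

Working in km (1 km = 1000 m; k in km⁻¹ = k in m⁻¹ × 1000):
phi/phi₀ = 1/2 ⇒ exp(−k·d) = 1/2 ⇒ d = ln(2) / k
d = 0.6931 / 0.328 = 2.113 km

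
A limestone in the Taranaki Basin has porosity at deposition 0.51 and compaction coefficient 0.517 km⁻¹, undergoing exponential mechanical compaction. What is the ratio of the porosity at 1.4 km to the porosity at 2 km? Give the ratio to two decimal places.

1.36

n(d₁)/n(d₂) = e^(−c·d₁)/e^(−c·d₂) = e^{c(d₂−d₁)}
= exp(0.517 × 0.6) = exp(0.3102) = 1.3637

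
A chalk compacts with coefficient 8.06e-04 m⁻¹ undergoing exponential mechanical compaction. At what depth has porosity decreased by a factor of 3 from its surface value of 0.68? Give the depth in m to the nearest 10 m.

Working in km (1 km = 1000 m; β in km⁻¹ = β in m⁻¹ × 1000):
n/n₀ = 1/3 ⇒ exp(−β·d) = 1/3 ⇒ d = ln(3) / β
d = 1.0986 / 0.806 = 1.363 km

1360 m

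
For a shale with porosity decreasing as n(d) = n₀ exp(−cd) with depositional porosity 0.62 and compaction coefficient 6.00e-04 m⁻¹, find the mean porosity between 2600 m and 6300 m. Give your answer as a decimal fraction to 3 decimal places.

Working in km (1 km = 1000 m; c in km⁻¹ = c in m⁻¹ × 1000):
⟨n⟩ = (1/(d₂−d₁)) ∫ n₀ e^(−cd) dd = n₀·(e^(−c·d₁) − e^(−c·d₂)) / (c·(d₂−d₁))
e^(−0.6×2.6) = 0.2101; e^(−0.6×6.3) = 0.0228
⟨n⟩ = 0.62 × (0.2101 − 0.0228) / (0.6 × 3.7) = 0.62 × 0.0844 = 0.0523

0.052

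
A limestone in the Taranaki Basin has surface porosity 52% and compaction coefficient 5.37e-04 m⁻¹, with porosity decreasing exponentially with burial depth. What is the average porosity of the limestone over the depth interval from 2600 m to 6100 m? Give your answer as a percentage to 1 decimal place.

5.8%

Working in km (1 km = 1000 m; c in km⁻¹ = c in m⁻¹ × 1000):
⟨φ⟩ = (1/(d₂−d₁)) ∫ φ₀ e^(−cd) dd = φ₀·(e^(−c·d₁) − e^(−c·d₂)) / (c·(d₂−d₁))
e^(−0.537×2.6) = 0.2475; e^(−0.537×6.1) = 0.0378
⟨φ⟩ = 0.52 × (0.2475 − 0.0378) / (0.537 × 3.5) = 0.52 × 0.1116 = 0.0580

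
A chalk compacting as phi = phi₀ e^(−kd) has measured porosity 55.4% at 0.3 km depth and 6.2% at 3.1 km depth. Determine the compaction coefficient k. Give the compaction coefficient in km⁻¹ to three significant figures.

Athy: phi(d) = phi₀ e^(−kd) ⇒ phi₁/phi₂ = e^{k(d₂−d₁)} ⇒ k = ln(phi₁/phi₂)/(d₂−d₁)
k = ln(0.554/0.062) / (3.1 − 0.3) = ln(8.935) / 2.8 = 2.1900 / 2.8 = 0.7822 km⁻¹

0.782 km⁻¹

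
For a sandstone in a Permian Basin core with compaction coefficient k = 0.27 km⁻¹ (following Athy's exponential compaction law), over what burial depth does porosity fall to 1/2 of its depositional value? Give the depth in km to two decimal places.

phi/phi₀ = 1/2 ⇒ exp(−k·Z) = 1/2 ⇒ Z = ln(2) / k
Z = 0.6931 / 0.27 = 2.567 km

2.57 km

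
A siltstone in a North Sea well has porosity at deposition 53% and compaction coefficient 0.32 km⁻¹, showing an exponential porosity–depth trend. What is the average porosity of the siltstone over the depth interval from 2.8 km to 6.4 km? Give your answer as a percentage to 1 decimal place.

⟨φ⟩ = (1/(z₂−z₁)) ∫ φ₀ e^(−kz) dz = φ₀·(e^(−k·z₁) − e^(−k·z₂)) / (k·(z₂−z₁))
e^(−0.32×2.8) = 0.4082; e^(−0.32×6.4) = 0.1290
⟨φ⟩ = 0.53 × (0.4082 − 0.1290) / (0.32 × 3.6) = 0.53 × 0.2424 = 0.1285

12.8%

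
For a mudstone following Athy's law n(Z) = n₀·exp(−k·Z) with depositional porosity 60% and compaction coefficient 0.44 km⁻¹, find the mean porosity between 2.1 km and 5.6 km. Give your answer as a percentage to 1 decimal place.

⟨n⟩ = (1/(Z₂−Z₁)) ∫ n₀ e^(−kZ) dZ = n₀·(e^(−k·Z₁) − e^(−k·Z₂)) / (k·(Z₂−Z₁))
e^(−0.44×2.1) = 0.3969; e^(−0.44×5.6) = 0.0851
⟨n⟩ = 0.6 × (0.3969 − 0.0851) / (0.44 × 3.5) = 0.6 × 0.2025 = 0.1215

12.1%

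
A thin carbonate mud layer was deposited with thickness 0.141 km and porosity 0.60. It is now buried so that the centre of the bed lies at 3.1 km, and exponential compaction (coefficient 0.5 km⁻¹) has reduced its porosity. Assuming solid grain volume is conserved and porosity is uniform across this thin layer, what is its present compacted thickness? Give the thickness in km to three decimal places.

Porosity at 3.1 km: phi = 0.6·exp(−0.5×3.1) = 0.1273
Solid-volume conservation: h(1−phi) = h₀(1−phi₀) ⇒ h = h₀·(1−phi₀)/(1−phi)
h = 0.141 × (1 − 0.6)/(1 − 0.1273) = 0.141 × 0.4584 = 0.0646 km

0.065 km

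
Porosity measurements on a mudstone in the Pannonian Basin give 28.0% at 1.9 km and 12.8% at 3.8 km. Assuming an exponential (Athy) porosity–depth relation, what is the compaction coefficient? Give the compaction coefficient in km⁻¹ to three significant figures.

0.412 km⁻¹

Athy: phi(Z) = phi₀ e^(−kZ) ⇒ phi₁/phi₂ = e^{k(Z₂−Z₁)} ⇒ k = ln(phi₁/phi₂)/(Z₂−Z₁)
k = ln(0.28/0.128) / (3.8 − 1.9) = ln(2.188) / 1.9 = 0.7828 / 1.9 = 0.412 km⁻¹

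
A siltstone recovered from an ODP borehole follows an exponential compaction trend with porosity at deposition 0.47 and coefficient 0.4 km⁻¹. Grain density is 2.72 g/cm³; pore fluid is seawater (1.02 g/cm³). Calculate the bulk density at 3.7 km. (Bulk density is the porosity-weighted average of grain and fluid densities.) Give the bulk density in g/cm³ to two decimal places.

Porosity at depth: phi = 0.47·exp(−0.4×3.7) = 0.47×0.2276 = 0.1070
Bulk density: ρ_b = (1−phi)ρ_g + phi·ρ_f = 0.8930×2.72 + 0.1070×1.02
       = 2.429 + 0.109 = 2.538 g/cm³

2.54 g/cm³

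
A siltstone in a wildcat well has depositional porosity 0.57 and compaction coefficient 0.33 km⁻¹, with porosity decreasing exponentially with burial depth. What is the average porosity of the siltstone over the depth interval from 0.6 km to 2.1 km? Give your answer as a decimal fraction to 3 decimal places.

⟨phi⟩ = (1/(Z₂−Z₁)) ∫ phi₀ e^(−βZ) dZ = phi₀·(e^(−β·Z₁) − e^(−β·Z₂)) / (β·(Z₂−Z₁))
e^(−0.33×0.6) = 0.8204; e^(−0.33×2.1) = 0.5001
⟨phi⟩ = 0.57 × (0.8204 − 0.5001) / (0.33 × 1.5) = 0.57 × 0.6471 = 0.3688

0.369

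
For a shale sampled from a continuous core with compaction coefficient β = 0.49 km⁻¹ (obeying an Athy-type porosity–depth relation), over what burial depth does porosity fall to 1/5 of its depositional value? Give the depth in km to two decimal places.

φ/φ₀ = 1/5 ⇒ exp(−β·d) = 1/5 ⇒ d = ln(5) / β
d = 1.6094 / 0.49 = 3.285 km

3.28 km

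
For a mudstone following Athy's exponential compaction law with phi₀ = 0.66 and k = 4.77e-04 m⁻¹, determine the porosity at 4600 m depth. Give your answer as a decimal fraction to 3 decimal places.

Working in km (1 km = 1000 m; k in km⁻¹ = k in m⁻¹ × 1000):
phi = phi₀·exp(−k·Z) = 0.66 × exp(−0.477 × 4.6) = 0.66 × exp(−2.194)
  = 0.66 × 0.1114 = 0.0736

0.074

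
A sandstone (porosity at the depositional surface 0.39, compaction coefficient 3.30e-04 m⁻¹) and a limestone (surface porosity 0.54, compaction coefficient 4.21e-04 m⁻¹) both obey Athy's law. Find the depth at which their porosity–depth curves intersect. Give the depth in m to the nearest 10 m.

Working in km (1 km = 1000 m; β in km⁻¹ = β in m⁻¹ × 1000):
Set n₀ₐ e^(−βₐd) = n₀ᵦ e^(−βᵦd) ⇒ ln(n₀ₐ/n₀ᵦ) = (βₐ − βᵦ)·d
d = ln(0.39/0.54) / (0.33 − 0.421) = -0.3254 / -0.091 = 3.576 km

3580 m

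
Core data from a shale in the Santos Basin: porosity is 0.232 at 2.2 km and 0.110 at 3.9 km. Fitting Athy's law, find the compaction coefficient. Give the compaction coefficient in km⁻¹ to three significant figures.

0.439 km⁻¹

Athy: n(z) = n₀ e^(−βz) ⇒ n₁/n₂ = e^{β(z₂−z₁)} ⇒ β = ln(n₁/n₂)/(z₂−z₁)
β = ln(0.232/0.11) / (3.9 − 2.2) = ln(2.109) / 1.7 = 0.7463 / 1.7 = 0.439 km⁻¹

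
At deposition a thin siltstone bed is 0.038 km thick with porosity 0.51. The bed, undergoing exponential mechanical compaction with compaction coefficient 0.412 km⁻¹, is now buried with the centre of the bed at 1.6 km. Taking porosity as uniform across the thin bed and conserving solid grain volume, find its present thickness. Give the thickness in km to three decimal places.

0.025 km

Porosity at 1.6 km: n = 0.51·exp(−0.412×1.6) = 0.2638
Solid-volume conservation: h(1−n) = h₀(1−n₀) ⇒ h = h₀·(1−n₀)/(1−n)
h = 0.038 × (1 − 0.51)/(1 − 0.2638) = 0.038 × 0.6656 = 0.0253 km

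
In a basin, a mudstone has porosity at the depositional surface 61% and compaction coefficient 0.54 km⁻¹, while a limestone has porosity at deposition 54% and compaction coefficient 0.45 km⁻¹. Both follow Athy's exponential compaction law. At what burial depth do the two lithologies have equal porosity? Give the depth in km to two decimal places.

Set n₀ₐ e^(−βₐd) = n₀ᵦ e^(−βᵦd) ⇒ ln(n₀ₐ/n₀ᵦ) = (βₐ − βᵦ)·d
d = ln(0.61/0.54) / (0.54 − 0.45) = 0.1219 / 0.09 = 1.354 km

1.35 km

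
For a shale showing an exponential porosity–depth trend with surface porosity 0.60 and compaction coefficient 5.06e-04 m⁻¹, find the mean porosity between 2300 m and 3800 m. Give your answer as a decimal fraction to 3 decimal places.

Working in km (1 km = 1000 m; k in km⁻¹ = k in m⁻¹ × 1000):
⟨phi⟩ = (1/(d₂−d₁)) ∫ phi₀ e^(−kd) dd = phi₀·(e^(−k·d₁) − e^(−k·d₂)) / (k·(d₂−d₁))
e^(−0.506×2.3) = 0.3123; e^(−0.506×3.8) = 0.1462
⟨phi⟩ = 0.6 × (0.3123 − 0.1462) / (0.506 × 1.5) = 0.6 × 0.2188 = 0.1313

0.131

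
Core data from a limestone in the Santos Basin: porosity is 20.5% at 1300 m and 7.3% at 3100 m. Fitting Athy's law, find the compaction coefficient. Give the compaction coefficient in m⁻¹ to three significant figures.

Working in km (1 km = 1000 m; β in km⁻¹ = β in m⁻¹ × 1000):
Athy: phi(z) = phi₀ e^(−βz) ⇒ phi₁/phi₂ = e^{β(z₂−z₁)} ⇒ β = ln(phi₁/phi₂)/(z₂−z₁)
β = ln(0.205/0.073) / (3.1 − 1.3) = ln(2.808) / 1.8 = 1.0326 / 1.8 = 0.5736 km⁻¹

0.000574 m⁻¹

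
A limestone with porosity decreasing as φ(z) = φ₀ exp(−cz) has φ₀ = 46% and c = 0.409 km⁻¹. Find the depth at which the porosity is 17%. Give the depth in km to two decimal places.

2.43 km

Invert Athy's law: z = ln(φ₀/φ) / c
z = ln(0.46/0.17) / 0.409 = ln(2.706) / 0.409 = 0.9954 / 0.409 = 2.434 km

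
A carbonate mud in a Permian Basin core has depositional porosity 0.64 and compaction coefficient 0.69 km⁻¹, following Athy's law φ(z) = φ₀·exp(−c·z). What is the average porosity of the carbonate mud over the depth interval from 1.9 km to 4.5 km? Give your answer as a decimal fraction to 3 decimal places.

0.080

⟨φ⟩ = (1/(z₂−z₁)) ∫ φ₀ e^(−cz) dz = φ₀·(e^(−c·z₁) − e^(−c·z₂)) / (c·(z₂−z₁))
e^(−0.69×1.9) = 0.2696; e^(−0.69×4.5) = 0.0448
⟨φ⟩ = 0.64 × (0.2696 − 0.0448) / (0.69 × 2.6) = 0.64 × 0.1253 = 0.0802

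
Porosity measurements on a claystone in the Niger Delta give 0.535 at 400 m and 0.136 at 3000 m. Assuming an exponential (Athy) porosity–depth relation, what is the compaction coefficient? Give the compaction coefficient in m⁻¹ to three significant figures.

0.000527 m⁻¹

Working in km (1 km = 1000 m; β in km⁻¹ = β in m⁻¹ × 1000):
Athy: phi(Z) = phi₀ e^(−βZ) ⇒ phi₁/phi₂ = e^{β(Z₂−Z₁)} ⇒ β = ln(phi₁/phi₂)/(Z₂−Z₁)
β = ln(0.535/0.136) / (3 − 0.4) = ln(3.934) / 2.6 = 1.3696 / 2.6 = 0.5268 km⁻¹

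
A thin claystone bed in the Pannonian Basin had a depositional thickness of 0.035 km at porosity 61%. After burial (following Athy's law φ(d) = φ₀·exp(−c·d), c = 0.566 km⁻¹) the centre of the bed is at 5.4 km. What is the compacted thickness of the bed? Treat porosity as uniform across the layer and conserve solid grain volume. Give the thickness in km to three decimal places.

0.014 km

Porosity at 5.4 km: φ = 0.61·exp(−0.566×5.4) = 0.0287
Solid-volume conservation: h(1−φ) = h₀(1−φ₀) ⇒ h = h₀·(1−φ₀)/(1−φ)
h = 0.035 × (1 − 0.61)/(1 − 0.0287) = 0.035 × 0.4015 = 0.0141 km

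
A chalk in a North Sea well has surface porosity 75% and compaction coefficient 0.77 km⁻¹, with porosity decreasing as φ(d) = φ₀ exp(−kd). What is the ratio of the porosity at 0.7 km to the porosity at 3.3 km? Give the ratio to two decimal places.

7.40

φ(d₁)/φ(d₂) = e^(−k·d₁)/e^(−k·d₂) = e^{k(d₂−d₁)}
= exp(0.77 × 2.6) = exp(2.002) = 7.4038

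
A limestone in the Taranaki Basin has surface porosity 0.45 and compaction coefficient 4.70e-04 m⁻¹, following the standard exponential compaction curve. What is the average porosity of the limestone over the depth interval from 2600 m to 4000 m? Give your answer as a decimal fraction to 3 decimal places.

0.097

Working in km (1 km = 1000 m; c in km⁻¹ = c in m⁻¹ × 1000):
⟨n⟩ = (1/(d₂−d₁)) ∫ n₀ e^(−cd) dd = n₀·(e^(−c·d₁) − e^(−c·d₂)) / (c·(d₂−d₁))
e^(−0.47×2.6) = 0.2946; e^(−0.47×4) = 0.1526
⟨n⟩ = 0.45 × (0.2946 − 0.1526) / (0.47 × 1.4) = 0.45 × 0.2159 = 0.0971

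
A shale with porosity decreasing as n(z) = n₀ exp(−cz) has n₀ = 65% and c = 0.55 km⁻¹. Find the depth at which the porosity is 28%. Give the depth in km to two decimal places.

Invert Athy's law: z = ln(n₀/n) / c
z = ln(0.65/0.28) / 0.55 = ln(2.321) / 0.55 = 0.8422 / 0.55 = 1.531 km

1.53 km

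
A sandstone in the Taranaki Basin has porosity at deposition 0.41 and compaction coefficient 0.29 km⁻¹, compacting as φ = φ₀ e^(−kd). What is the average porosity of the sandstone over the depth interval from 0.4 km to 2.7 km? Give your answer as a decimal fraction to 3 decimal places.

⟨φ⟩ = (1/(d₂−d₁)) ∫ φ₀ e^(−kd) dd = φ₀·(e^(−k·d₁) − e^(−k·d₂)) / (k·(d₂−d₁))
e^(−0.29×0.4) = 0.8905; e^(−0.29×2.7) = 0.4570
⟨φ⟩ = 0.41 × (0.8905 − 0.4570) / (0.29 × 2.3) = 0.41 × 0.6498 = 0.2664

0.266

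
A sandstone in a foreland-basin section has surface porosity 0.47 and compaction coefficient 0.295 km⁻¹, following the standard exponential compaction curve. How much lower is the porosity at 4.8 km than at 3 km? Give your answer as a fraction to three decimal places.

phi(3) = 0.47·e^(−0.295×3) = 0.1940
phi(4.8) = 0.47·e^(−0.295×4.8) = 0.1141
Δphi = 0.1940 − 0.1141 = 0.0799

0.080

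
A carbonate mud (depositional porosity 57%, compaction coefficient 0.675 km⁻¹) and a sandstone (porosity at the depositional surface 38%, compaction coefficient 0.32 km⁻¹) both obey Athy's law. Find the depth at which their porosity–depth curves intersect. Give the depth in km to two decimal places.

Set n₀ₐ e^(−βₐZ) = n₀ᵦ e^(−βᵦZ) ⇒ ln(n₀ₐ/n₀ᵦ) = (βₐ − βᵦ)·Z
Z = ln(0.57/0.38) / (0.675 − 0.32) = 0.4055 / 0.355 = 1.142 km

1.14 km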